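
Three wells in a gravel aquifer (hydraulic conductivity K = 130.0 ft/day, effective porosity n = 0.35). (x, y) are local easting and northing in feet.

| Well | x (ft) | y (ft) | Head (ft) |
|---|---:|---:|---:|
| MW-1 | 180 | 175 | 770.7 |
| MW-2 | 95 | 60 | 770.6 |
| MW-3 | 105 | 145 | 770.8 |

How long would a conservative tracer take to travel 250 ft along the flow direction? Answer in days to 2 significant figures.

With h = a·x + b·y + c and MW-1 as origin, the differences give:
  (-85)·a + (-115)·b = -0.1
  (-75)·a + (-30)·b = +0.1
Eliminate b (×(-30) and ×(-115), subtract): -6075·a = 14.50 → a = ∂h/∂x = -0.002387
Back-substitute: b = ∂h/∂y = +0.002634.
|∇h| = √(-0.002387² + 0.002634²) = 0.003555
Seepage velocity v = K·i/n = 130.0 × 0.003555 / 0.35 = 1.32 ft/day.
t = 250 / 1.32 = 189.4 days.

190 days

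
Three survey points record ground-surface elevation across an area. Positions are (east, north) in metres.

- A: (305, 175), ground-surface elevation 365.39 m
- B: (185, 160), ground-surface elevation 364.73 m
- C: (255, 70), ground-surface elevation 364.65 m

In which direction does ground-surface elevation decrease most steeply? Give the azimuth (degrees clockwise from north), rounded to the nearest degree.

Taking A as reference: B−A = (-120, -15, -0.66); C−A = (-50, -105, -0.74).
Solve a·Δx + b·Δy = Δz: det = (-120)·(-105) − (-50)·(-15) = 11850.
∂z/∂x = [(-0.66)·(-105) − (-0.74)·(-15)] / 11850 = +0.004911
∂z/∂y = [(-120)·(-0.74) − (-50)·(-0.66)] / 11850 = +0.004709
Steepest decrease is along −∇f: components (-0.004911 E, -0.004709 N).
Azimuth = atan2(-0.004911, -0.004709) = 226.2° ≈ 226°.

226°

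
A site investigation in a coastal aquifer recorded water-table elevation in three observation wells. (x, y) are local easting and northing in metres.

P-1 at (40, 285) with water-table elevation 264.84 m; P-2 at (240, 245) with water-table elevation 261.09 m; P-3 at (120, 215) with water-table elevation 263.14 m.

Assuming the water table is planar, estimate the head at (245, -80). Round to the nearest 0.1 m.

Taking P-1 as reference: P-2−P-1 = (200, -40, -3.75); P-3−P-1 = (80, -70, -1.70).
Solve a·Δx + b·Δy = Δh: det = 200·(-70) − 80·(-40) = -10800.
∂h/∂x = [(-3.75)·(-70) − (-1.70)·(-40)] / -10800 = -0.01801
∂h/∂y = [200·(-1.70) − 80·(-3.75)] / -10800 = +0.003704
h(245, -80) = 264.84 + (-0.01801)·(205) + (+0.003704)·(-365) = 264.84 -3.692 -1.352 = 259.796 m.

259.8 m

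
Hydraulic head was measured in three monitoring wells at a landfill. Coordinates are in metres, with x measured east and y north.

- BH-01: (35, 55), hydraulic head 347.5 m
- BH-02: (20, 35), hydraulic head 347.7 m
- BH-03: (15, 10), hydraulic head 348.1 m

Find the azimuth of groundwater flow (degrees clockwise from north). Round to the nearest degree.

Three-point gradient (reference BH-01): Δ to BH-02 = (-15, -20, +0.2), Δ to BH-03 = (-20, -45, +0.6).
∂h/∂x = +0.01091, ∂h/∂y = -0.01818 (det = 275).
Flow direction (−∇h) has components (-0.01091 E, +0.01818 N).
Azimuth = atan2(E, N) = atan2(-0.01091, +0.01818) = 329.0° ≈ 329°.

329°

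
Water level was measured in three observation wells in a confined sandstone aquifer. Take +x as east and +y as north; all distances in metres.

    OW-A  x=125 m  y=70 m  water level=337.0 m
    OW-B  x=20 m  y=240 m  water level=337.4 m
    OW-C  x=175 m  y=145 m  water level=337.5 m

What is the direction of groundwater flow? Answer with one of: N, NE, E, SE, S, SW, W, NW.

SW

With h = a·x + b·y + c and OW-A as origin, the differences give:
  (-105)·a + 170·b = +0.4
  50·a + 75·b = +0.5
Eliminate b (×75 and ×170, subtract): -16375·a = -55.00 → a = ∂h/∂x = +0.003359
Back-substitute: b = ∂h/∂y = +0.004427.
Flow = −∇h = (-0.003359 east, -0.004427 north), which points southwest.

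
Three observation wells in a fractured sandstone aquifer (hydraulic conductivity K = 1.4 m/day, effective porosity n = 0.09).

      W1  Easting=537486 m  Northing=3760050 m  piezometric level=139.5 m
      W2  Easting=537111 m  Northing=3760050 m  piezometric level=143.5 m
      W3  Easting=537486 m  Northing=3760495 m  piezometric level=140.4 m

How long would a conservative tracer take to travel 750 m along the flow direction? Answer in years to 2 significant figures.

12 years

∂h/∂x = (143.5 − 139.5) / (537111 − 537486) = -0.01067
∂h/∂y = (140.4 − 139.5) / (3760495 − 3760050) = +0.002022
|∇h| = √(-0.01067² + 0.002022²) = 0.01086
Seepage velocity v = K·i/n = 1.4 × 0.01086 / 0.09 = 0.1689 m/day.
t = 750 / 0.1689 = 4440 days = 12.2 years.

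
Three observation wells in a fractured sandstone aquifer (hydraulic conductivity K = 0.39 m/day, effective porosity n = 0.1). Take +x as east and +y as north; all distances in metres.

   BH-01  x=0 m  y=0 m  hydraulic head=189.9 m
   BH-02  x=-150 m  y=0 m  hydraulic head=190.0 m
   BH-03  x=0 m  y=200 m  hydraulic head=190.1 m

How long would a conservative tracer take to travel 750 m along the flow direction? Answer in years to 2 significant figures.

∂h/∂x = (190.0 − 189.9) / (-150 − 0) = -0.0006667
∂h/∂y = (190.1 − 189.9) / (200 − 0) = +0.0010000
|∇h| = √(-0.0006667² + 0.0010000²) = 0.001202
Seepage velocity v = K·i/n = 0.39 × 0.001202 / 0.1 = 0.004688 m/day.
t = 750 / 0.004688 = 1.6e+05 days = 438 years.

440 years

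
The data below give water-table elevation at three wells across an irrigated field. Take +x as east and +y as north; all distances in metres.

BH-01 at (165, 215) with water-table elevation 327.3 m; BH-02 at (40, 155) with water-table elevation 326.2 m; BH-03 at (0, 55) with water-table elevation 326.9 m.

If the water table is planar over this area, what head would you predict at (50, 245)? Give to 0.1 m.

Taking BH-01 as reference: BH-02−BH-01 = (-125, -60, -1.1); BH-03−BH-01 = (-165, -160, -0.4).
Solve a·Δx + b·Δy = Δh: det = (-125)·(-160) − (-165)·(-60) = 10100.
∂h/∂x = [(-1.1)·(-160) − (-0.4)·(-60)] / 10100 = +0.01505
∂h/∂y = [(-125)·(-0.4) − (-165)·(-1.1)] / 10100 = -0.01302
h(50, 245) = 327.3 + (+0.01505)·(-115) + (-0.01302)·(30) = 327.3 -1.731 -0.391 = 325.179 m.

325.2 m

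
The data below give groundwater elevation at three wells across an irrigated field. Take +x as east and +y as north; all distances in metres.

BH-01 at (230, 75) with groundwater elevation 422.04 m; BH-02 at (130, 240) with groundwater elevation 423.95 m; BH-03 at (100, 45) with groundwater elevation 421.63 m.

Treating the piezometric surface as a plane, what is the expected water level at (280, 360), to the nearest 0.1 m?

Taking BH-01 as reference: BH-02−BH-01 = (-100, 165, +1.91); BH-03−BH-01 = (-130, -30, -0.41).
Determinant of the coordinate differences = (-100)·(-30) − (-130)·165 = 24450.
∂h/∂x = [(+1.91)·(-30) − (-0.41)·165] / 24450 = +0.0004233
∂h/∂y = [(-100)·(-0.41) − (-130)·(+1.91)] / 24450 = +0.01183
h(280, 360) = 422.04 + (+0.0004233)·(50) + (+0.01183)·(285) = 422.04 +0.021 +3.372 = 425.433 m.

425.4 m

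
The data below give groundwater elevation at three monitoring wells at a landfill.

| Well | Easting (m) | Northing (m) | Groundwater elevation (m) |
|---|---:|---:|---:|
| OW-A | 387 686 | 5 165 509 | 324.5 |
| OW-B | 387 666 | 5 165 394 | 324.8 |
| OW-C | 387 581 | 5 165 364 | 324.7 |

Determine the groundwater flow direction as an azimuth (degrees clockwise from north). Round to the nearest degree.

323°

With h = a·x + b·y + c and OW-A as origin, the differences give:
  (-20)·a + (-115)·b = +0.3
  (-105)·a + (-145)·b = +0.2
Eliminate b (×(-145) and ×(-115), subtract): -9175·a = -20.50 → a = ∂h/∂x = +0.002234
Back-substitute: b = ∂h/∂y = -0.002997.
Flow direction (−∇h) has components (-0.002234 E, +0.002997 N).
Azimuth = atan2(E, N) = atan2(-0.002234, +0.002997) = 323.3° ≈ 323°.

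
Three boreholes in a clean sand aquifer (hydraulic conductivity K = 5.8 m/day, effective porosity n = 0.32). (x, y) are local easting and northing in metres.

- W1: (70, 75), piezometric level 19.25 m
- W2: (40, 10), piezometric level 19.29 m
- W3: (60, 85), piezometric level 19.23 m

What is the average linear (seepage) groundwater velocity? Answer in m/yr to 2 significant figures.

9.4 m/yr

With h = a·x + b·y + c and W1 as origin, the differences give:
  (-30)·a + (-65)·b = +0.04
  (-10)·a + 10·b = -0.02
Eliminate b (×10 and ×(-65), subtract): -950·a = -0.900 → a = ∂h/∂x = +0.0009474
Back-substitute: b = ∂h/∂y = -0.001053.
|∇h| = √(0.0009474² + -0.001053²) = 0.001416
Seepage velocity v = K·i/n = 5.8 × 0.001416 / 0.32 = 0.02566 m/day = 9.372 m/yr.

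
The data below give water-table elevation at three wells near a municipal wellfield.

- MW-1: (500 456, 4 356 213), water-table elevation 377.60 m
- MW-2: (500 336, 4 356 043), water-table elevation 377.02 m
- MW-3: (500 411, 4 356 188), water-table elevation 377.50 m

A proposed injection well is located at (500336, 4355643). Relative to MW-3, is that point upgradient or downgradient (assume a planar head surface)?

downgradient

With h = a·x + b·y + c and MW-1 as origin, the differences give:
  (-120)·a + (-170)·b = -0.58
  (-45)·a + (-25)·b = -0.10
Eliminate b (×(-25) and ×(-170), subtract): -4650·a = -2.500 → a = ∂h/∂x = +0.0005376
Back-substitute: b = ∂h/∂y = +0.003032.
Head at (500336, 4355643) = 377.60 + (+0.0005376)·(-120) + (+0.003032)·(-570) = 375.81 m.
That is lower than the 377.50 m at MW-3, so the point is downgradient.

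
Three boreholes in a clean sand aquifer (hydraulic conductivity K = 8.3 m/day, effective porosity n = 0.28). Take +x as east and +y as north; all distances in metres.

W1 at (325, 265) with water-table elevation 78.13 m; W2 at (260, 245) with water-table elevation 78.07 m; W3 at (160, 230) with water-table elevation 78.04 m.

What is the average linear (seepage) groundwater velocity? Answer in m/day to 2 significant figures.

With h = a·x + b·y + c and W1 as origin, the differences give:
  (-65)·a + (-20)·b = -0.06
  (-165)·a + (-35)·b = -0.09
Eliminate b (×(-35) and ×(-20), subtract): -1025·a = 0.300 → a = ∂h/∂x = -0.0002927
Back-substitute: b = ∂h/∂y = +0.003951.
|∇h| = √(-0.0002927² + 0.003951²) = 0.003962
Seepage velocity v = K·i/n = 8.3 × 0.003962 / 0.28 = 0.1174 m/day.

0.12 m/day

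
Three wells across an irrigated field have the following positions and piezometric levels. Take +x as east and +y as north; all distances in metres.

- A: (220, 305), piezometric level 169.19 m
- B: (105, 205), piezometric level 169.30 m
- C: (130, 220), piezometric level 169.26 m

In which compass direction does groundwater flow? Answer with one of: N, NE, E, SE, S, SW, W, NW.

SE

Taking A as reference: B−A = (-115, -100, +0.11); C−A = (-90, -85, +0.07).
Solve a·Δx + b·Δy = Δh: det = (-115)·(-85) − (-90)·(-100) = 775.
∂h/∂x = [(+0.11)·(-85) − (+0.07)·(-100)] / 775 = -0.003032
∂h/∂y = [(-115)·(+0.07) − (-90)·(+0.11)] / 775 = +0.002387
Flow = −∇h = (+0.003032 east, -0.002387 north), which points southeast.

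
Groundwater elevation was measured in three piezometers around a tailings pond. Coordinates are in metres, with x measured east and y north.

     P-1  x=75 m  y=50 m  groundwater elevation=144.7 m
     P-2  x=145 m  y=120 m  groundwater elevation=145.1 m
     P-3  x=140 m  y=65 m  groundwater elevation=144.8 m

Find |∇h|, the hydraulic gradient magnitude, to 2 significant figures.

0.0054

Differences from P-1: to P-2 (Δx, Δy, Δh) = (70, 70, +0.4); to P-3 = (65, 15, +0.1).
Determinant of the coordinate differences = 70·15 − 65·70 = -3500.
∂h/∂x = [(+0.4)·15 − (+0.1)·70] / -3500 = +0.0002857
∂h/∂y = [70·(+0.1) − 65·(+0.4)] / -3500 = +0.005429
|∇h| = √(0.0002857² + 0.005429²) = 0.005437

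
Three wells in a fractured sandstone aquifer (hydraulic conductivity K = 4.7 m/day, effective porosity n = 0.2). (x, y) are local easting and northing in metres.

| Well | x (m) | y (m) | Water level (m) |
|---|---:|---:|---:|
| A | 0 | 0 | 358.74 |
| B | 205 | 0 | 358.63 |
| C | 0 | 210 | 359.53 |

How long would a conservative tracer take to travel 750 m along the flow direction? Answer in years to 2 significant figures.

23 years

∂h/∂x = (358.63 − 358.74) / (205 − 0) = -0.0005366
∂h/∂y = (359.53 − 358.74) / (210 − 0) = +0.003762
|∇h| = √(-0.0005366² + 0.003762²) = 0.0038
Seepage velocity v = K·i/n = 4.7 × 0.0038 / 0.2 = 0.0893 m/day.
t = 750 / 0.0893 = 8399 days = 23 years.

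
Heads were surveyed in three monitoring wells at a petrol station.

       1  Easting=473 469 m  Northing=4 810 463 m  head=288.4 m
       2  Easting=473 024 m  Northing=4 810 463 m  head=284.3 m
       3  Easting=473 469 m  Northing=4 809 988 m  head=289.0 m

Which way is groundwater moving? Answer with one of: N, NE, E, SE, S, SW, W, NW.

W

∂h/∂x = (284.3 − 288.4) / (473024 − 473469) = +0.009213
∂h/∂y = (289.0 − 288.4) / (4809988 − 4810463) = -0.001263
Flow = −∇h = (-0.009213 east, +0.001263 north), which points west.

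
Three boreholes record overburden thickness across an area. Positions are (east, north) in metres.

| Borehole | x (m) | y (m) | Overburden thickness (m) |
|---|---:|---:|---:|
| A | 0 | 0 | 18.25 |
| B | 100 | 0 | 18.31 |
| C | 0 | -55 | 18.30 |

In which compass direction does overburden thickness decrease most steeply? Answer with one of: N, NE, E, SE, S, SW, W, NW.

NW

∂d/∂x = (18.31 − 18.25) / (100 − 0) = +0.0006000
∂d/∂y = (18.30 − 18.25) / (-55 − 0) = -0.0009091
Steepest decrease is along −∇f = (-0.0006000 E, +0.0009091 N) → northwest.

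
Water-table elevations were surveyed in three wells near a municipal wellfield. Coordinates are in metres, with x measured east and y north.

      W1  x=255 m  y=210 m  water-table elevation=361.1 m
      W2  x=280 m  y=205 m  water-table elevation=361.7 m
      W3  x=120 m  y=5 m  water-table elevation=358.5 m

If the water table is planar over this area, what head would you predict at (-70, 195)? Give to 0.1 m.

353.5 m

Taking W1 as reference: W2−W1 = (25, -5, +0.6); W3−W1 = (-135, -205, -2.6).
Determinant of the coordinate differences = 25·(-205) − (-135)·(-5) = -5800.
∂h/∂x = [(+0.6)·(-205) − (-2.6)·(-5)] / -5800 = +0.02345
∂h/∂y = [25·(-2.6) − (-135)·(+0.6)] / -5800 = -0.002759
h(-70, 195) = 361.1 + (+0.02345)·(-325) + (-0.002759)·(-15) = 361.1 -7.621 +0.041 = 353.521 m.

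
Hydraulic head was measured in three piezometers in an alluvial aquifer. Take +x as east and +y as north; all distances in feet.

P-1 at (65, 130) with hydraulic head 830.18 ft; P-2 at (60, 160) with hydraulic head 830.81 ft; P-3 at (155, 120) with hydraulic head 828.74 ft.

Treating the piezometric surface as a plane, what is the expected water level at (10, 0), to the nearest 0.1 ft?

With h = a·x + b·y + c and P-1 as origin, the differences give:
  (-5)·a + 30·b = +0.63
  90·a + (-10)·b = -1.44
Eliminate b (×(-10) and ×30, subtract): -2650·a = 36.900 → a = ∂h/∂x = -0.01392
Back-substitute: b = ∂h/∂y = +0.01868.
h(10, 0) = 830.18 + (-0.01392)·(-55) + (+0.01868)·(-130) = 830.18 +0.766 -2.428 = 828.518 ft.

828.5 ft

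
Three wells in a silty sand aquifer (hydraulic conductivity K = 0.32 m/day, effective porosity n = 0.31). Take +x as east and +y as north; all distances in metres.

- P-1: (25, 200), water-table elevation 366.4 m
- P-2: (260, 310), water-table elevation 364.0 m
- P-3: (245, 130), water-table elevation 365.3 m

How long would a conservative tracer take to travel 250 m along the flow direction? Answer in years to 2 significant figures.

With h = a·x + b·y + c and P-1 as origin, the differences give:
  235·a + 110·b = -2.4
  220·a + (-70)·b = -1.1
Eliminate b (×(-70) and ×110, subtract): -40650·a = 289.00 → a = ∂h/∂x = -0.007109
Back-substitute: b = ∂h/∂y = -0.006630.
|∇h| = √(-0.007109² + -0.006630²) = 0.009721
Seepage velocity v = K·i/n = 0.32 × 0.009721 / 0.31 = 0.01003 m/day.
t = 250 / 0.01003 = 2.493e+04 days = 68.3 years.

68 years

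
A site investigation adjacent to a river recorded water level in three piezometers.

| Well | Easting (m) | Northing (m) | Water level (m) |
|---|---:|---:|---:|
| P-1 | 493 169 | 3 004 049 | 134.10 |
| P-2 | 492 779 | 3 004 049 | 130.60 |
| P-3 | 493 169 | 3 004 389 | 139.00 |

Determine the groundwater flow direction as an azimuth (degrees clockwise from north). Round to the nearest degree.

212°

∂h/∂x = (130.60 − 134.10) / (492779 − 493169) = +0.008974
∂h/∂y = (139.00 − 134.10) / (3004389 − 3004049) = +0.01441
Flow direction (−∇h) has components (-0.008974 E, -0.01441 N).
Azimuth = atan2(E, N) = atan2(-0.008974, -0.01441) = 211.9° ≈ 212°.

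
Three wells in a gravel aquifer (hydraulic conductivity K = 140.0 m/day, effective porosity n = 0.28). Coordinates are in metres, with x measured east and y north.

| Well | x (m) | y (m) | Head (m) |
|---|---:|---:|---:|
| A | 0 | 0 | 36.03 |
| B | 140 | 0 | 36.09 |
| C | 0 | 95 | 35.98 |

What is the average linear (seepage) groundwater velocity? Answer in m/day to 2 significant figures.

∂h/∂x = (36.09 − 36.03) / (140 − 0) = +0.0004286
∂h/∂y = (35.98 − 36.03) / (95 − 0) = -0.0005263
|∇h| = √(0.0004286² + -0.0005263²) = 0.0006787
Seepage velocity v = K·i/n = 140.0 × 0.0006787 / 0.28 = 0.3393 m/day.

0.34 m/day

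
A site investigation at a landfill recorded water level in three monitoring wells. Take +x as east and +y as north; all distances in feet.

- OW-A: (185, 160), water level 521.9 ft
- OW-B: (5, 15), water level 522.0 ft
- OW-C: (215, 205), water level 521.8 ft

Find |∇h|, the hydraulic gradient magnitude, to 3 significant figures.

0.00481

Three-point gradient (reference OW-A): Δ to OW-B = (-180, -145, +0.1), Δ to OW-C = (30, 45, -0.1).
∂h/∂x = +0.002667, ∂h/∂y = -0.004000 (det = -3750).
|∇h| = √(0.002667² + -0.004000²) = 0.004808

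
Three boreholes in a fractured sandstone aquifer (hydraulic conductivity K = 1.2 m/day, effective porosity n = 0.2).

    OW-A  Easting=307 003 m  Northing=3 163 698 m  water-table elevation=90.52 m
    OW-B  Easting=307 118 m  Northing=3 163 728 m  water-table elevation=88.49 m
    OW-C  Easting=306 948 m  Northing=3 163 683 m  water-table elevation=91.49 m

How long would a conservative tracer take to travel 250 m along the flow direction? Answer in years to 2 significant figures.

Taking OW-A as reference: OW-B−OW-A = (115, 30, -2.03); OW-C−OW-A = (-55, -15, +0.97).
Determinant of the coordinate differences = 115·(-15) − (-55)·30 = -75.
∂h/∂x = [(-2.03)·(-15) − (+0.97)·30] / -75 = -0.01800
∂h/∂y = [115·(+0.97) − (-55)·(-2.03)] / -75 = +0.001333
|∇h| = √(-0.01800² + 0.001333²) = 0.01805
Seepage velocity v = K·i/n = 1.2 × 0.01805 / 0.2 = 0.1083 m/day.
t = 250 / 0.1083 = 2308 days = 6.32 years.

6.3 years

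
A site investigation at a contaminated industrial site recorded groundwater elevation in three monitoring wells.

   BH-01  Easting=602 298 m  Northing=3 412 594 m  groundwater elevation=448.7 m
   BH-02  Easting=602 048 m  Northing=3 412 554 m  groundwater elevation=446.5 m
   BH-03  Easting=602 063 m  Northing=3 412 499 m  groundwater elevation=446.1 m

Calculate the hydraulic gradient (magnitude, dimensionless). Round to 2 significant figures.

Taking BH-01 as reference: BH-02−BH-01 = (-250, -40, -2.2); BH-03−BH-01 = (-235, -95, -2.6).
Determinant of the coordinate differences = (-250)·(-95) − (-235)·(-40) = 14350.
∂h/∂x = [(-2.2)·(-95) − (-2.6)·(-40)] / 14350 = +0.007317
∂h/∂y = [(-250)·(-2.6) − (-235)·(-2.2)] / 14350 = +0.009268
|∇h| = √(0.007317² + 0.009268²) = 0.01181

0.012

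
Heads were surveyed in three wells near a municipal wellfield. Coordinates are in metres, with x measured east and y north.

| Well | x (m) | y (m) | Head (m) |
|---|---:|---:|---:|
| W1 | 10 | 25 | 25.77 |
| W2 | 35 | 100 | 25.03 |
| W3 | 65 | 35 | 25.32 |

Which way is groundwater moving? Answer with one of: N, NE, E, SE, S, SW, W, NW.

With h = a·x + b·y + c and W1 as origin, the differences give:
  25·a + 75·b = -0.74
  55·a + 10·b = -0.45
Eliminate b (×10 and ×75, subtract): -3875·a = 26.350 → a = ∂h/∂x = -0.006800
Back-substitute: b = ∂h/∂y = -0.007600.
Flow = −∇h = (+0.006800 east, +0.007600 north), which points northeast.

NE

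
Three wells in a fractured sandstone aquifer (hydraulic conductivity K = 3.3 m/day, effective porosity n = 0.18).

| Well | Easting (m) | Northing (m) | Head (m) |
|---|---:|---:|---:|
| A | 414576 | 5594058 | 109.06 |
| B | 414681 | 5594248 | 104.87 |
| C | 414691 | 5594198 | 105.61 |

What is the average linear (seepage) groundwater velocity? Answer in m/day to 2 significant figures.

With h = a·x + b·y + c and A as origin, the differences give:
  105·a + 190·b = -4.19
  115·a + 140·b = -3.45
Eliminate b (×140 and ×190, subtract): -7150·a = 68.900 → a = ∂h/∂x = -0.009636
Back-substitute: b = ∂h/∂y = -0.01673.
|∇h| = √(-0.009636² + -0.01673²) = 0.01931
Seepage velocity v = K·i/n = 3.3 × 0.01931 / 0.18 = 0.354 m/day.

0.35 m/day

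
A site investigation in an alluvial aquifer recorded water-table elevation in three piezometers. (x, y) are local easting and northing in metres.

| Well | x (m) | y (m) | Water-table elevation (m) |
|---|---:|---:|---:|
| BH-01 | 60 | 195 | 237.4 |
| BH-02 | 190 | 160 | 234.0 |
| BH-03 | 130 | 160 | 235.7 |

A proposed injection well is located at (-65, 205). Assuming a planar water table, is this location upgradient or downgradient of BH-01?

Differences from BH-01: to BH-02 (Δx, Δy, Δh) = (130, -35, -3.4); to BH-03 = (70, -35, -1.7).
Determinant of the coordinate differences = 130·(-35) − 70·(-35) = -2100.
∂h/∂x = [(-3.4)·(-35) − (-1.7)·(-35)] / -2100 = -0.02833
∂h/∂y = [130·(-1.7) − 70·(-3.4)] / -2100 = -0.008095
Head at (-65, 205) = 237.4 + (-0.02833)·(-125) + (-0.008095)·(10) = 240.86 m.
That is higher than the 237.4 m at BH-01, so the point is upgradient.

upgradient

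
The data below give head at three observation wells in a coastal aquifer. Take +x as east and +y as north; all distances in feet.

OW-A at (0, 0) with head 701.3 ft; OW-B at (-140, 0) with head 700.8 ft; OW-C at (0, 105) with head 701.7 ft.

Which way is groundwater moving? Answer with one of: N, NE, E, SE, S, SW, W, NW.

SW

∂h/∂x = (700.8 − 701.3) / (-140 − 0) = +0.003571
∂h/∂y = (701.7 − 701.3) / (105 − 0) = +0.003810
Flow = −∇h = (-0.003571 east, -0.003810 north), which points southwest.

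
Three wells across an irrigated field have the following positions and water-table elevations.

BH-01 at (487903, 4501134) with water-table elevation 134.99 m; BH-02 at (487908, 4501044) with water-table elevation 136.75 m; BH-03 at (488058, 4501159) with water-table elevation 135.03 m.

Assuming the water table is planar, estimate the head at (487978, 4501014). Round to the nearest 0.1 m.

Taking BH-01 as reference: BH-02−BH-01 = (5, -90, +1.76); BH-03−BH-01 = (155, 25, +0.04).
Solve a·Δx + b·Δy = Δh: det = 5·25 − 155·(-90) = 14075.
∂h/∂x = [(+1.76)·25 − (+0.04)·(-90)] / 14075 = +0.003382
∂h/∂y = [5·(+0.04) − 155·(+1.76)] / 14075 = -0.01937
h(487978, 4501014) = 134.99 + (+0.003382)·(75) + (-0.01937)·(-120) = 134.99 +0.254 +2.324 = 137.568 m.

137.6 m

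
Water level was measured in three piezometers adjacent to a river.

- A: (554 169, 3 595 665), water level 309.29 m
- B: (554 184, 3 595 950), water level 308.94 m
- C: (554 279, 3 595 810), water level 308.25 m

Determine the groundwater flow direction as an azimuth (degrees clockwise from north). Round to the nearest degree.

Differences from A: to B (Δx, Δy, Δh) = (15, 285, -0.35); to C = (110, 145, -1.04).
Solve a·Δx + b·Δy = Δh: det = 15·145 − 110·285 = -29175.
∂h/∂x = [(-0.35)·145 − (-1.04)·285] / -29175 = -0.008420
∂h/∂y = [15·(-1.04) − 110·(-0.35)] / -29175 = -0.0007849
Flow direction (−∇h) has components (+0.008420 E, +0.0007849 N).
Azimuth = atan2(E, N) = atan2(+0.008420, +0.0007849) = 84.7° ≈ 085°.

085°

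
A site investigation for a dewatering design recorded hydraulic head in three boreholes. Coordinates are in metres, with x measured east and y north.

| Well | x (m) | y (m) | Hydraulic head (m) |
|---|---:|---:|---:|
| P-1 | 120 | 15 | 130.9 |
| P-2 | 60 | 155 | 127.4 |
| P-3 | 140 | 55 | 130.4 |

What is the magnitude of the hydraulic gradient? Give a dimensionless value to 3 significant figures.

0.0235

With h = a·x + b·y + c and P-1 as origin, the differences give:
  (-60)·a + 140·b = -3.5
  20·a + 40·b = -0.5
Eliminate b (×40 and ×140, subtract): -5200·a = -70.00 → a = ∂h/∂x = +0.01346
Back-substitute: b = ∂h/∂y = -0.01923.
|∇h| = √(0.01346² + -0.01923²) = 0.02347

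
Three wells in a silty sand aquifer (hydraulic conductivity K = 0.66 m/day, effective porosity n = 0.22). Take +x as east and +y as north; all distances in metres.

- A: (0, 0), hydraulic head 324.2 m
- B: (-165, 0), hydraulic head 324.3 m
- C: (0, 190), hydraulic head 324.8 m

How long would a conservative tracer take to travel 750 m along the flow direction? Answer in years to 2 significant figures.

210 years

∂h/∂x = (324.3 − 324.2) / (-165 − 0) = -0.0006061
∂h/∂y = (324.8 − 324.2) / (190 − 0) = +0.003158
|∇h| = √(-0.0006061² + 0.003158²) = 0.003216
Seepage velocity v = K·i/n = 0.66 × 0.003216 / 0.22 = 0.009648 m/day.
t = 750 / 0.009648 = 7.774e+04 days = 213 years.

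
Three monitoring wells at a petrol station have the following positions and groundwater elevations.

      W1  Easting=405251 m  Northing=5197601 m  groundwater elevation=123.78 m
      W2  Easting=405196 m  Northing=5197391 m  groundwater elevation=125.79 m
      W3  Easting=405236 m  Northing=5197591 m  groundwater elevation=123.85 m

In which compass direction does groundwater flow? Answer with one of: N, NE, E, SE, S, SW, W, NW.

N

Taking W1 as reference: W2−W1 = (-55, -210, +2.01); W3−W1 = (-15, -10, +0.07).
Determinant of the coordinate differences = (-55)·(-10) − (-15)·(-210) = -2600.
∂h/∂x = [(+2.01)·(-10) − (+0.07)·(-210)] / -2600 = +0.002077
∂h/∂y = [(-55)·(+0.07) − (-15)·(+2.01)] / -2600 = -0.01012
Flow = −∇h = (-0.002077 east, +0.01012 north), which points north.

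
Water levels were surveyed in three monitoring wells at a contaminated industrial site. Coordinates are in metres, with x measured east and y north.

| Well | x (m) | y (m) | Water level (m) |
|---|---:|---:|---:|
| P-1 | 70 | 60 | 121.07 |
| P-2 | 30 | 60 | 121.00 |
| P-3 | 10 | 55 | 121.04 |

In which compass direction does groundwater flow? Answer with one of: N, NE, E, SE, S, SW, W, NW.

Differences from P-1: to P-2 (Δx, Δy, Δh) = (-40, 0, -0.07); to P-3 = (-60, -5, -0.03).
Solve a·Δx + b·Δy = Δh: det = (-40)·(-5) − (-60)·0 = 200.
∂h/∂x = [(-0.07)·(-5) − (-0.03)·0] / 200 = +0.001750
∂h/∂y = [(-40)·(-0.03) − (-60)·(-0.07)] / 200 = -0.01500
Flow = −∇h = (-0.001750 east, +0.01500 north), which points north.

N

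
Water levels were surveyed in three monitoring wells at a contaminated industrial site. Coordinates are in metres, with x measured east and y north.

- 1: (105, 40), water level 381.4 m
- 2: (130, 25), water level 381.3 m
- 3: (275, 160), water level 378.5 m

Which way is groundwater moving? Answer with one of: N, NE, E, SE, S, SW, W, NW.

NE

Differences from 1: to 2 (Δx, Δy, Δh) = (25, -15, -0.1); to 3 = (170, 120, -2.9).
Determinant of the coordinate differences = 25·120 − 170·(-15) = 5550.
∂h/∂x = [(-0.1)·120 − (-2.9)·(-15)] / 5550 = -0.010000
∂h/∂y = [25·(-2.9) − 170·(-0.1)] / 5550 = -0.01000
Flow = −∇h = (+0.010000 east, +0.01000 north), which points northeast.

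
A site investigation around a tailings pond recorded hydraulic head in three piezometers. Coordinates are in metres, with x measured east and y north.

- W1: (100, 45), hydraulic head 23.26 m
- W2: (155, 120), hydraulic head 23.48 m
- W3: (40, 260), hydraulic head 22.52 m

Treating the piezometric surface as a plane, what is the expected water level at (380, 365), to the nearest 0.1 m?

Differences from W1: to W2 (Δx, Δy, Δh) = (55, 75, +0.22); to W3 = (-60, 215, -0.74).
Determinant of the coordinate differences = 55·215 − (-60)·75 = 16325.
∂h/∂x = [(+0.22)·215 − (-0.74)·75] / 16325 = +0.006297
∂h/∂y = [55·(-0.74) − (-60)·(+0.22)] / 16325 = -0.001685
h(380, 365) = 23.26 + (+0.006297)·(280) + (-0.001685)·(320) = 23.26 +1.763 -0.539 = 24.484 m.

24.5 m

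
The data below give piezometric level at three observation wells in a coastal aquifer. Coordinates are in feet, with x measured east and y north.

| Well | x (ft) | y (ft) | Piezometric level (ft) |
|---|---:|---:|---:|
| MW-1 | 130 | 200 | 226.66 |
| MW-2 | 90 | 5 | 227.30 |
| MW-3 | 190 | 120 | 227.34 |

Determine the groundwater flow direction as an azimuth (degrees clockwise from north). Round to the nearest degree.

309°

Three-point gradient (reference MW-1): Δ to MW-2 = (-40, -195, +0.64), Δ to MW-3 = (60, -80, +0.68).
∂h/∂x = +0.005463, ∂h/∂y = -0.004403 (det = 14900).
Flow direction (−∇h) has components (-0.005463 E, +0.004403 N).
Azimuth = atan2(E, N) = atan2(-0.005463, +0.004403) = 308.9° ≈ 309°.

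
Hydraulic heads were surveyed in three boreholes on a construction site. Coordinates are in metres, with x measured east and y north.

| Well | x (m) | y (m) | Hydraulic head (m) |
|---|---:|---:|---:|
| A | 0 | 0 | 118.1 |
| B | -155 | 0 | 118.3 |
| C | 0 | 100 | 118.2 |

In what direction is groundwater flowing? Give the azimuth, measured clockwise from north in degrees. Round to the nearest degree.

128°

∂h/∂x = (118.3 − 118.1) / (-155 − 0) = -0.001290
∂h/∂y = (118.2 − 118.1) / (100 − 0) = +0.001000
Flow direction (−∇h) has components (+0.001290 E, -0.001000 N).
Azimuth = atan2(E, N) = atan2(+0.001290, -0.001000) = 127.8° ≈ 128°.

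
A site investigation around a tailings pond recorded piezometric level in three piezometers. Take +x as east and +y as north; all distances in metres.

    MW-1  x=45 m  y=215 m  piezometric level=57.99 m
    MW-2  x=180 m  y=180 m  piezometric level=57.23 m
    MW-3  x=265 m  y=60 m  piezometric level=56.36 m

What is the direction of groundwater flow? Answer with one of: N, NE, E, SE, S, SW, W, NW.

Differences from MW-1: to MW-2 (Δx, Δy, Δh) = (135, -35, -0.76); to MW-3 = (220, -155, -1.63).
Determinant of the coordinate differences = 135·(-155) − 220·(-35) = -13225.
∂h/∂x = [(-0.76)·(-155) − (-1.63)·(-35)] / -13225 = -0.004594
∂h/∂y = [135·(-1.63) − 220·(-0.76)] / -13225 = +0.003996
Flow = −∇h = (+0.004594 east, -0.003996 north), which points southeast.

SE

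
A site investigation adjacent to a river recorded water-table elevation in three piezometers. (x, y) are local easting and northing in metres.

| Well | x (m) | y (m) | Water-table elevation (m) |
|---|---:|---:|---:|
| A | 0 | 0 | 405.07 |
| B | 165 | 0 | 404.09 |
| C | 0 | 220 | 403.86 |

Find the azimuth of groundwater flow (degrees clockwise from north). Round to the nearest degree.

∂h/∂x = (404.09 − 405.07) / (165 − 0) = -0.005939
∂h/∂y = (403.86 − 405.07) / (220 − 0) = -0.005500
Flow direction (−∇h) has components (+0.005939 E, +0.005500 N).
Azimuth = atan2(E, N) = atan2(+0.005939, +0.005500) = 47.2° ≈ 047°.

047°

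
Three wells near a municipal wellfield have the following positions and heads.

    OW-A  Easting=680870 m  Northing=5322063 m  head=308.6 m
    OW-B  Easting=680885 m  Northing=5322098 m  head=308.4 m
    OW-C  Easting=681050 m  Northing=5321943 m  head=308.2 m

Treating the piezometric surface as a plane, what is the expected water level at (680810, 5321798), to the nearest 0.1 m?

309.9 m

With h = a·x + b·y + c and OW-A as origin, the differences give:
  15·a + 35·b = -0.2
  180·a + (-120)·b = -0.4
Eliminate b (×(-120) and ×35, subtract): -8100·a = 38.00 → a = ∂h/∂x = -0.004691
Back-substitute: b = ∂h/∂y = -0.003704.
h(680810, 5321798) = 308.6 + (-0.004691)·(-60) + (-0.003704)·(-265) = 308.6 +0.281 +0.981 = 309.863 m.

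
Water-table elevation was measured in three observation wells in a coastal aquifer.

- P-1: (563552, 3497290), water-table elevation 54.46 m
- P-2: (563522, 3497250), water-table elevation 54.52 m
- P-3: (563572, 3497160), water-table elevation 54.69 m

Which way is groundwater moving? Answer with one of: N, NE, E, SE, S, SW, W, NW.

N

With h = a·x + b·y + c and P-1 as origin, the differences give:
  (-30)·a + (-40)·b = +0.06
  20·a + (-130)·b = +0.23
Eliminate b (×(-130) and ×(-40), subtract): 4700·a = 1.400 → a = ∂h/∂x = +0.0002979
Back-substitute: b = ∂h/∂y = -0.001723.
Flow = −∇h = (-0.0002979 east, +0.001723 north), which points north.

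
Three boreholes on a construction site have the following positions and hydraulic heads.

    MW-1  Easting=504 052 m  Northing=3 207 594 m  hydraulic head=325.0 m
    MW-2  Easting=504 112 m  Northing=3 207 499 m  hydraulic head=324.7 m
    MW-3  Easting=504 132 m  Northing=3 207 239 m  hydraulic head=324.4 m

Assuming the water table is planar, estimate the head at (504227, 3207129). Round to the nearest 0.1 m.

324.0 m

Differences from MW-1: to MW-2 (Δx, Δy, Δh) = (60, -95, -0.3); to MW-3 = (80, -355, -0.6).
Solve a·Δx + b·Δy = Δh: det = 60·(-355) − 80·(-95) = -13700.
∂h/∂x = [(-0.3)·(-355) − (-0.6)·(-95)] / -13700 = -0.003613
∂h/∂y = [60·(-0.6) − 80·(-0.3)] / -13700 = +0.0008759
h(504227, 3207129) = 325.0 + (-0.003613)·(175) + (+0.0008759)·(-465) = 325.0 -0.632 -0.407 = 323.960 m.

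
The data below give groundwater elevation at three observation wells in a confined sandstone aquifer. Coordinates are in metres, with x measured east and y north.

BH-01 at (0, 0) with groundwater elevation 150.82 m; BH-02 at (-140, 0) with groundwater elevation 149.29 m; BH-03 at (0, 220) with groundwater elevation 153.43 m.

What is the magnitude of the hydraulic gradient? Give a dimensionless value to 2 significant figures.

∂h/∂x = (149.29 − 150.82) / (-140 − 0) = +0.01093
∂h/∂y = (153.43 − 150.82) / (220 − 0) = +0.01186
|∇h| = √(0.01093² + 0.01186²) = 0.01613

0.016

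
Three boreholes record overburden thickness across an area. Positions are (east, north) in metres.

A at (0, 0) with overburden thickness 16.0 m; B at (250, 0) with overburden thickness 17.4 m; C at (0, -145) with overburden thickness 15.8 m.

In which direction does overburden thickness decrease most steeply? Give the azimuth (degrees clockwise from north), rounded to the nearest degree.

256°

∂d/∂x = (17.4 − 16.0) / (250 − 0) = +0.005600
∂d/∂y = (15.8 − 16.0) / (-145 − 0) = +0.001379
Steepest decrease is along −∇f: components (-0.005600 E, -0.001379 N).
Azimuth = atan2(-0.005600, -0.001379) = 256.2° ≈ 256°.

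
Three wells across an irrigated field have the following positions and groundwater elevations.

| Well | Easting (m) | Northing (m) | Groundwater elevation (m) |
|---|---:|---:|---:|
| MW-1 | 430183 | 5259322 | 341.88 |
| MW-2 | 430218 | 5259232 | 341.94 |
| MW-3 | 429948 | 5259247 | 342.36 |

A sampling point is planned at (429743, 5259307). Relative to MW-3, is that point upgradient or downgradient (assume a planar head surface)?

upgradient

With h = a·x + b·y + c and MW-1 as origin, the differences give:
  35·a + (-90)·b = +0.06
  (-235)·a + (-75)·b = +0.48
Eliminate b (×(-75) and ×(-90), subtract): -23775·a = 38.700 → a = ∂h/∂x = -0.001628
Back-substitute: b = ∂h/∂y = -0.001300.
Head at (429743, 5259307) = 341.88 + (-0.001628)·(-440) + (-0.001300)·(-15) = 342.62 m.
That is higher than the 342.36 m at MW-3, so the point is upgradient.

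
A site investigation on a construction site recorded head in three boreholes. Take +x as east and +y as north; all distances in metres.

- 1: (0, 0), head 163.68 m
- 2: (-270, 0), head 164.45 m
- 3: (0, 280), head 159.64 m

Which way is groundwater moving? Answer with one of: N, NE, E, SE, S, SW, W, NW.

∂h/∂x = (164.45 − 163.68) / (-270 − 0) = -0.002852
∂h/∂y = (159.64 − 163.68) / (280 − 0) = -0.01443
Flow = −∇h = (+0.002852 east, +0.01443 north), which points north.

N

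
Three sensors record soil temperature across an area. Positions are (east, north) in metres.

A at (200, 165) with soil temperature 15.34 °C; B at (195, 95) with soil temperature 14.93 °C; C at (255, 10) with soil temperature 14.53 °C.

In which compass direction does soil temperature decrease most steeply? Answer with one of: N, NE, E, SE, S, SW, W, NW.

S

Taking A as reference: B−A = (-5, -70, -0.41); C−A = (55, -155, -0.81).
Determinant of the coordinate differences = (-5)·(-155) − 55·(-70) = 4625.
∂T/∂x = [(-0.41)·(-155) − (-0.81)·(-70)] / 4625 = +0.001481
∂T/∂y = [(-5)·(-0.81) − 55·(-0.41)] / 4625 = +0.005751
Steepest decrease is along −∇f = (-0.001481 E, -0.005751 N) → south.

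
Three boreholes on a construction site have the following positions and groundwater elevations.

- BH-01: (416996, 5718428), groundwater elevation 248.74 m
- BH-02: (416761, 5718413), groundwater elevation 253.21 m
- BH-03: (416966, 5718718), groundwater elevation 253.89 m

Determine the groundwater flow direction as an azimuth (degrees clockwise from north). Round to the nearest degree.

With h = a·x + b·y + c and BH-01 as origin, the differences give:
  (-235)·a + (-15)·b = +4.47
  (-30)·a + 290·b = +5.15
Eliminate b (×290 and ×(-15), subtract): -68600·a = 1373.550 → a = ∂h/∂x = -0.02002
Back-substitute: b = ∂h/∂y = +0.01569.
Flow direction (−∇h) has components (+0.02002 E, -0.01569 N).
Azimuth = atan2(E, N) = atan2(+0.02002, -0.01569) = 128.1° ≈ 128°.

128°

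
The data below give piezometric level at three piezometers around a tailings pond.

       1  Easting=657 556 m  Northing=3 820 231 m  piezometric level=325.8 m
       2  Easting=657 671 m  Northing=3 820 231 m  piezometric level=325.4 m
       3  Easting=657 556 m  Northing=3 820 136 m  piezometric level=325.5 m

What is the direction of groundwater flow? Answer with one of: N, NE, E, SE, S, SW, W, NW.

SE

∂h/∂x = (325.4 − 325.8) / (657671 − 657556) = -0.003478
∂h/∂y = (325.5 − 325.8) / (3820136 − 3820231) = +0.003158
Flow = −∇h = (+0.003478 east, -0.003158 north), which points southeast.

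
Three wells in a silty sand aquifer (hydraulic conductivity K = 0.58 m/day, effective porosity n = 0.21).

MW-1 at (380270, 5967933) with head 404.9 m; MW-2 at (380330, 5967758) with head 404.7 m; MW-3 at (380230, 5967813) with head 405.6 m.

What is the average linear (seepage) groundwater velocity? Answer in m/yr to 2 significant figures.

11 m/yr

With h = a·x + b·y + c and MW-1 as origin, the differences give:
  60·a + (-175)·b = -0.2
  (-40)·a + (-120)·b = +0.7
Eliminate b (×(-120) and ×(-175), subtract): -14200·a = 146.50 → a = ∂h/∂x = -0.01032
Back-substitute: b = ∂h/∂y = -0.002394.
|∇h| = √(-0.01032² + -0.002394²) = 0.01059
Seepage velocity v = K·i/n = 0.58 × 0.01059 / 0.21 = 0.02925 m/day = 10.68 m/yr.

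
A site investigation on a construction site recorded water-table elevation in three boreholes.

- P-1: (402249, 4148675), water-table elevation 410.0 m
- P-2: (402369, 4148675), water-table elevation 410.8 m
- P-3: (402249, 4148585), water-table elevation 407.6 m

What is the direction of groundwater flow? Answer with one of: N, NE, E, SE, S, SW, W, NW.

∂h/∂x = (410.8 − 410.0) / (402369 − 402249) = +0.006667
∂h/∂y = (407.6 − 410.0) / (4148585 − 4148675) = +0.02667
Flow = −∇h = (-0.006667 east, -0.02667 north), which points south.

S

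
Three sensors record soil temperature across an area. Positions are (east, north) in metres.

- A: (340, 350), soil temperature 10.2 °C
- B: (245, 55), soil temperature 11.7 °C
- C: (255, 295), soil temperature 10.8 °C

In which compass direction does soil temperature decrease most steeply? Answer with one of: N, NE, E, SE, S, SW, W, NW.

Differences from A: to B (Δx, Δy, Δh) = (-95, -295, +1.5); to C = (-85, -55, +0.6).
Solve a·Δx + b·Δy = ΔT: det = (-95)·(-55) − (-85)·(-295) = -19850.
∂T/∂x = [(+1.5)·(-55) − (+0.6)·(-295)] / -19850 = -0.004761
∂T/∂y = [(-95)·(+0.6) − (-85)·(+1.5)] / -19850 = -0.003552
Steepest decrease is along −∇f = (+0.004761 E, +0.003552 N) → northeast.

NE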